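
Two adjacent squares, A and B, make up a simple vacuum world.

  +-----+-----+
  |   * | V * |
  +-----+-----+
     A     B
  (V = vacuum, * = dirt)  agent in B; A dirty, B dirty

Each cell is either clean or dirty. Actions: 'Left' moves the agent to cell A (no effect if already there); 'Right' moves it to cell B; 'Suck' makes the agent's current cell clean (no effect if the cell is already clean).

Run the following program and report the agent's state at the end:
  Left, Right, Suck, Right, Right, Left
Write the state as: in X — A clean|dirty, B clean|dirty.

in A — A dirty, B clean

1. Left → in A — A dirty, B dirty
2. Right → in B — A dirty, B dirty
3. Suck → in B — A dirty, B clean
4. Right → in B — A dirty, B clean
5. Right → in B — A dirty, B clean
6. Left → in A — A dirty, B clean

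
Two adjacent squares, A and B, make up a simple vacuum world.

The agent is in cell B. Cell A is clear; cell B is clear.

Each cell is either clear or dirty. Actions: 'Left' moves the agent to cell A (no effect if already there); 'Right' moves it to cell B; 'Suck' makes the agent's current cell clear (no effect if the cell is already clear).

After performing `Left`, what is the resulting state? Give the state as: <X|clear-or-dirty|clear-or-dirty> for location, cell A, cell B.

<A|clear|clear>

start: <B|clear|clear>
1) do Left; now <A|clear|clear>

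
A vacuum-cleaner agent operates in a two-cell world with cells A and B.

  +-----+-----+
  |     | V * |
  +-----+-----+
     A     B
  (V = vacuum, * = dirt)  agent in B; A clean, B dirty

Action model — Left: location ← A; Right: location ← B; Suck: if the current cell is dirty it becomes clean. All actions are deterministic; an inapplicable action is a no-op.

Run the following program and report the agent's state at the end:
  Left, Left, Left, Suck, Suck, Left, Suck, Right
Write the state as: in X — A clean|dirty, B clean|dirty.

in B — A clean, B dirty

step 1/8 (Left): in A — A clean, B dirty
step 2/8 (Left): in A — A clean, B dirty
step 3/8 (Left): in A — A clean, B dirty
step 4/8 (Suck): in A — A clean, B dirty
step 5/8 (Suck): in A — A clean, B dirty
step 6/8 (Left): in A — A clean, B dirty
step 7/8 (Suck): in A — A clean, B dirty
step 8/8 (Right): in B — A clean, B dirty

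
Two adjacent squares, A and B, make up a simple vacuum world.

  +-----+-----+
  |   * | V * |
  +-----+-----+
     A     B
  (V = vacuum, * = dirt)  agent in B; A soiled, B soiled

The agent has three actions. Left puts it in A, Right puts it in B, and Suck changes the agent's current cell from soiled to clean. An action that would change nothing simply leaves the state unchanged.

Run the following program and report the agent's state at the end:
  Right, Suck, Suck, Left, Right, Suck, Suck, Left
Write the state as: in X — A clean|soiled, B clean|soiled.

1) do Right; now in B — A soiled, B soiled
2) do Suck; now in B — A soiled, B clean
3) do Suck; now in B — A soiled, B clean
4) do Left; now in A — A soiled, B clean
5) do Right; now in B — A soiled, B clean
6) do Suck; now in B — A soiled, B clean
7) do Suck; now in B — A soiled, B clean
8) do Left; now in A — A soiled, B clean

in A — A soiled, B clean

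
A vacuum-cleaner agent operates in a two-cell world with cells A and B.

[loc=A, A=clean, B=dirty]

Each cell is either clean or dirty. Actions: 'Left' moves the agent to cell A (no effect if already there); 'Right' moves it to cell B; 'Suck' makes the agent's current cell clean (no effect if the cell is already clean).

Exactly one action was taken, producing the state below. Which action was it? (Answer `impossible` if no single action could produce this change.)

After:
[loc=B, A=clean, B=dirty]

try  Left: (A; A:clean, B:dirty)
try Right: (B; A:clean, B:dirty)  ← match
try  Suck: (A; A:clean, B:dirty)

Right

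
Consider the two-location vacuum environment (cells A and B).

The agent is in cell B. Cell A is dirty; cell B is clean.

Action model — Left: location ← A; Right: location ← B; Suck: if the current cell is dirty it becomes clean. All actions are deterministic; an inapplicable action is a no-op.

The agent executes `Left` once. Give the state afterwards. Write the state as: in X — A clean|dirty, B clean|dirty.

in A — A dirty, B clean

start: in B — A dirty, B clean
t=1 Left ⇒ in A — A dirty, B clean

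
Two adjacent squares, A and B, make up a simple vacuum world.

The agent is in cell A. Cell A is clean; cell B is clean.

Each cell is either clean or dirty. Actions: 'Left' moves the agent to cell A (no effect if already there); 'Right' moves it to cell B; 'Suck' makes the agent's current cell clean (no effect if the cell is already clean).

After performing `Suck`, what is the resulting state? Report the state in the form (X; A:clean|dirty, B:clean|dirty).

start: (A; A:clean, B:clean)
step 1/1 (Suck): (A; A:clean, B:clean)

(A; A:clean, B:clean)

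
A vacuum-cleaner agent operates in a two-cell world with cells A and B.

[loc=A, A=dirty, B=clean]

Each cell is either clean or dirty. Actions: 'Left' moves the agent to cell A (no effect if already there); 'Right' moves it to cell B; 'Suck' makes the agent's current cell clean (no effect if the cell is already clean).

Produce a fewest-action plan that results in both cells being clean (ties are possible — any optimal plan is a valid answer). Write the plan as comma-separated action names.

1) do Suck; now <A|clean|clean>
min 1: A is dirty, one Suck

Suck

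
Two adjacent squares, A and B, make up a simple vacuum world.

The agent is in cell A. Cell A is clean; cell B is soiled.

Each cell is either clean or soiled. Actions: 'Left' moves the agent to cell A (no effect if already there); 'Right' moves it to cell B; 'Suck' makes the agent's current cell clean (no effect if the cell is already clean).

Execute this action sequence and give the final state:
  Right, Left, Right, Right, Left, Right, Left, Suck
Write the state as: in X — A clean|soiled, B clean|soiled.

step 1/8 (Right): in B — A clean, B soiled
step 2/8 (Left): in A — A clean, B soiled
step 3/8 (Right): in B — A clean, B soiled
step 4/8 (Right): in B — A clean, B soiled
step 5/8 (Left): in A — A clean, B soiled
step 6/8 (Right): in B — A clean, B soiled
step 7/8 (Left): in A — A clean, B soiled
step 8/8 (Suck): in A — A clean, B soiled

in A — A clean, B soiled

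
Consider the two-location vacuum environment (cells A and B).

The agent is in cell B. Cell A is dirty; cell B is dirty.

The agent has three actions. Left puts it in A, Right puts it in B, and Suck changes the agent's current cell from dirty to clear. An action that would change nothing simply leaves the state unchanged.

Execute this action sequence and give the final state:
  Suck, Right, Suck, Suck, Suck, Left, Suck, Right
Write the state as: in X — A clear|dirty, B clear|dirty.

in B — A clear, B clear

step 1/8 (Suck): in B — A dirty, B clear
step 2/8 (Right): in B — A dirty, B clear
step 3/8 (Suck): in B — A dirty, B clear
step 4/8 (Suck): in B — A dirty, B clear
step 5/8 (Suck): in B — A dirty, B clear
step 6/8 (Left): in A — A dirty, B clear
step 7/8 (Suck): in A — A clear, B clear
step 8/8 (Right): in B — A clear, B clear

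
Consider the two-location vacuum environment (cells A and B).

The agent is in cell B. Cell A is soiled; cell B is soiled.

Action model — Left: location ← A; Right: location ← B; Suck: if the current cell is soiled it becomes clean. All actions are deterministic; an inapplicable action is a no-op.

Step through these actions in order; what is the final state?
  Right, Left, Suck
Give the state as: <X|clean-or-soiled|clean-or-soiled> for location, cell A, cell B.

<A|clean|soiled>

Right (#1): <B|soiled|soiled>
Left (#2): <A|soiled|soiled>
Suck (#3): <A|clean|soiled>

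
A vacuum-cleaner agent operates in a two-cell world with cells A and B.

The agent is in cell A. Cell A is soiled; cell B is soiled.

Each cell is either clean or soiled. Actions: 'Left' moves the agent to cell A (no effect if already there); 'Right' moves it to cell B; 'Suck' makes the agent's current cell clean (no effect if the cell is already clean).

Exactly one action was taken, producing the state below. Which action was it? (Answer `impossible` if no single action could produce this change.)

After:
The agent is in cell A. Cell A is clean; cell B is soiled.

Suck

try  Left: loc=A A=soiled B=soiled
try Right: loc=B A=soiled B=soiled
try  Suck: loc=A A=clean B=soiled  ← match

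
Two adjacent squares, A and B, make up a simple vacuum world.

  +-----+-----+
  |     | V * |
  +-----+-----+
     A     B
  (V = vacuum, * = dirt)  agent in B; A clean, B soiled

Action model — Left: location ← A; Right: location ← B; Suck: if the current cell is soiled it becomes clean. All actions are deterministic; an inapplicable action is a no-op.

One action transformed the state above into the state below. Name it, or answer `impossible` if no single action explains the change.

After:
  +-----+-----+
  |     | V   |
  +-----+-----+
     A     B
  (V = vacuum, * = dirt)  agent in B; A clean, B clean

Suck

try  Left: <A|clean|soiled>
try Right: <B|clean|soiled>
try  Suck: <B|clean|clean>  ← match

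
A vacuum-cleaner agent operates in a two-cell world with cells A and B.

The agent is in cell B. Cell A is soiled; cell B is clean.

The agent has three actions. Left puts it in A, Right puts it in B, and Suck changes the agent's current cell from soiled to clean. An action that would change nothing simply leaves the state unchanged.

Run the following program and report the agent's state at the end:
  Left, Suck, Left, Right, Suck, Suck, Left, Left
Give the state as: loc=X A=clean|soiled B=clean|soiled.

loc=A A=clean B=clean

t=1 Left ⇒ loc=A A=soiled B=clean
t=2 Suck ⇒ loc=A A=clean B=clean
t=3 Left ⇒ loc=A A=clean B=clean
t=4 Right ⇒ loc=B A=clean B=clean
t=5 Suck ⇒ loc=B A=clean B=clean
t=6 Suck ⇒ loc=B A=clean B=clean
t=7 Left ⇒ loc=A A=clean B=clean
t=8 Left ⇒ loc=A A=clean B=clean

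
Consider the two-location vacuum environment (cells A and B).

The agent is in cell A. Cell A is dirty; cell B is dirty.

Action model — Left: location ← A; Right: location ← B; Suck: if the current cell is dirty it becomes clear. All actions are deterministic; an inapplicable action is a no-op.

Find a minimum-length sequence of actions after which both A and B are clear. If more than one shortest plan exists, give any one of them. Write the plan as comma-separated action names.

1) do Suck; now loc=A A=clear B=dirty
2) do Right; now loc=B A=clear B=dirty
3) do Suck; now loc=B A=clear B=clear
min 3: Suck A + move + Suck B

Suck, Right, Suck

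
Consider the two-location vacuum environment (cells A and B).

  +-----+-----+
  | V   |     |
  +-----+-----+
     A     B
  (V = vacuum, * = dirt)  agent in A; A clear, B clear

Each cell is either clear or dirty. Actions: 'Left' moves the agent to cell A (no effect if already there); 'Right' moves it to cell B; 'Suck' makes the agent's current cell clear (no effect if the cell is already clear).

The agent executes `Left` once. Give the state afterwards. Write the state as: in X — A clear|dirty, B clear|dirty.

start: in A — A clear, B clear
Left (#1): in A — A clear, B clear

in A — A clear, B clear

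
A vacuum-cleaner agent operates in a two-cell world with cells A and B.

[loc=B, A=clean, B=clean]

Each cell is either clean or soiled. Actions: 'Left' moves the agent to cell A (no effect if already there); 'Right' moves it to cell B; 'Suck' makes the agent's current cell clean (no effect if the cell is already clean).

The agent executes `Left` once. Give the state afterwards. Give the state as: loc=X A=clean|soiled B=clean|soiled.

loc=A A=clean B=clean

start: loc=B A=clean B=clean
1) do Left; now loc=A A=clean B=clean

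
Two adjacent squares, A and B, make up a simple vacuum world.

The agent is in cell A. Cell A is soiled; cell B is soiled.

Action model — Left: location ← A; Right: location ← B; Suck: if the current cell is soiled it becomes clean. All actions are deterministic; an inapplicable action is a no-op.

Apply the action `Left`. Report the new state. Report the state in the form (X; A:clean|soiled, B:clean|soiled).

(A; A:soiled, B:soiled)

start: (A; A:soiled, B:soiled)
1. Left → (A; A:soiled, B:soiled)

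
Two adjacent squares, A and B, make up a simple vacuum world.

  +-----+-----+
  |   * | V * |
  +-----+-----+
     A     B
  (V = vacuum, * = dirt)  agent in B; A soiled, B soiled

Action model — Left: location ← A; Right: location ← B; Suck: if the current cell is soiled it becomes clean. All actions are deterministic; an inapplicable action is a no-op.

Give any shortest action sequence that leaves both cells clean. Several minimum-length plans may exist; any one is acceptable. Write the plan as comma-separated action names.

Suck (#1): loc=B A=soiled B=clean
Left (#2): loc=A A=soiled B=clean
Suck (#3): loc=A A=clean B=clean
min 3: Suck B + move + Suck A

Suck, Left, Suck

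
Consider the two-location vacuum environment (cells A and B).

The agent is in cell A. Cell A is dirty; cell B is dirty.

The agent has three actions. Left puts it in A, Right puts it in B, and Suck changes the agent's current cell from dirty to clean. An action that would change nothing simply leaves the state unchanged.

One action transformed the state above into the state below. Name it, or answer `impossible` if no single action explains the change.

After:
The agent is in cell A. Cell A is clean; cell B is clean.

try  Left: <A|dirty|dirty>
try Right: <B|dirty|dirty>
try  Suck: <A|clean|dirty>
no single action produces the after-state

impossible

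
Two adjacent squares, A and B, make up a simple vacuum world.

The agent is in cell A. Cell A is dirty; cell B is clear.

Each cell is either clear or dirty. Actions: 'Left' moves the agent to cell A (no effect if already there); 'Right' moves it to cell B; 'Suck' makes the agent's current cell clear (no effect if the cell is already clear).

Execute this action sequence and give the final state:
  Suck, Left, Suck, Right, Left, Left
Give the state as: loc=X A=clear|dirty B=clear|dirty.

loc=A A=clear B=clear

Suck (#1): loc=A A=clear B=clear
Left (#2): loc=A A=clear B=clear
Suck (#3): loc=A A=clear B=clear
Right (#4): loc=B A=clear B=clear
Left (#5): loc=A A=clear B=clear
Left (#6): loc=A A=clear B=clear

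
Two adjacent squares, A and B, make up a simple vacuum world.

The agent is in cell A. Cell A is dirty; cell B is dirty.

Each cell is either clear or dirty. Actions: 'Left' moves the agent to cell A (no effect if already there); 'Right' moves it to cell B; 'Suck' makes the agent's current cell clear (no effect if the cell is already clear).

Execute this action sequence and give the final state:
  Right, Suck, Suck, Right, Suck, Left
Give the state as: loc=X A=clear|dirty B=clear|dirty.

loc=A A=dirty B=clear

step 1/6 (Right): loc=B A=dirty B=dirty
step 2/6 (Suck): loc=B A=dirty B=clear
step 3/6 (Suck): loc=B A=dirty B=clear
step 4/6 (Right): loc=B A=dirty B=clear
step 5/6 (Suck): loc=B A=dirty B=clear
step 6/6 (Left): loc=A A=dirty B=clear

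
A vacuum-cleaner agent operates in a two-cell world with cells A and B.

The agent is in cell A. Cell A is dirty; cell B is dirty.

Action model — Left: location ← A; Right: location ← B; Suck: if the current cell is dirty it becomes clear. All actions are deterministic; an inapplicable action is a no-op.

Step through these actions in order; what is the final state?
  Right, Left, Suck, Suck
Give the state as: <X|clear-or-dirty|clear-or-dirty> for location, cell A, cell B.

[1] after Right: <B|dirty|dirty>
[2] after Left: <A|dirty|dirty>
[3] after Suck: <A|clear|dirty>
[4] after Suck: <A|clear|dirty>

<A|clear|dirty>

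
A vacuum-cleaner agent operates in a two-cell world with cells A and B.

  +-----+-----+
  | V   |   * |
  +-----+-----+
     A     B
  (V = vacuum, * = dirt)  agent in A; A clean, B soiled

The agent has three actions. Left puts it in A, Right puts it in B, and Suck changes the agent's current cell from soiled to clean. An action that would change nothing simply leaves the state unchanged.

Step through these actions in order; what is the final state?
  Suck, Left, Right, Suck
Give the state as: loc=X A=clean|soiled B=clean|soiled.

step 1/4 (Suck): loc=A A=clean B=soiled
step 2/4 (Left): loc=A A=clean B=soiled
step 3/4 (Right): loc=B A=clean B=soiled
step 4/4 (Suck): loc=B A=clean B=clean

loc=B A=clean B=clean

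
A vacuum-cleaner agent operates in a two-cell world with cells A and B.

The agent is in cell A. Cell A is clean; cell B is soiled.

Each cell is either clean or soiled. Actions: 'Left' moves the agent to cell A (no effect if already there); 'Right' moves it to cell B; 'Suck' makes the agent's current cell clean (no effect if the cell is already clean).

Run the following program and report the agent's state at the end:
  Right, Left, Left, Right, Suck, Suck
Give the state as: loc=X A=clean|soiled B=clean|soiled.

loc=B A=clean B=clean

1) do Right; now loc=B A=clean B=soiled
2) do Left; now loc=A A=clean B=soiled
3) do Left; now loc=A A=clean B=soiled
4) do Right; now loc=B A=clean B=soiled
5) do Suck; now loc=B A=clean B=clean
6) do Suck; now loc=B A=clean B=clean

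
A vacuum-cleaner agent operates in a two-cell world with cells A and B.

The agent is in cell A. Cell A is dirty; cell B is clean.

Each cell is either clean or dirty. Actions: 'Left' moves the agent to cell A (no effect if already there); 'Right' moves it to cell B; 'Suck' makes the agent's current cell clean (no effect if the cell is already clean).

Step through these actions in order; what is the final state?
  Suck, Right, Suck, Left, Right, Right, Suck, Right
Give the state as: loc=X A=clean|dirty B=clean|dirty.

loc=B A=clean B=clean

t=1 Suck ⇒ loc=A A=clean B=clean
t=2 Right ⇒ loc=B A=clean B=clean
t=3 Suck ⇒ loc=B A=clean B=clean
t=4 Left ⇒ loc=A A=clean B=clean
t=5 Right ⇒ loc=B A=clean B=clean
t=6 Right ⇒ loc=B A=clean B=clean
t=7 Suck ⇒ loc=B A=clean B=clean
t=8 Right ⇒ loc=B A=clean B=clean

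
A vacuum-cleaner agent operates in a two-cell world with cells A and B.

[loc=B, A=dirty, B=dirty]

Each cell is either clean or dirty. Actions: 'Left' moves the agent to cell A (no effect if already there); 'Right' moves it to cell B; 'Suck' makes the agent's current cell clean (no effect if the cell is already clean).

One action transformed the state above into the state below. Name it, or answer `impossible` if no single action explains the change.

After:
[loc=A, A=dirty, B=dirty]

try  Left: <A|dirty|dirty>  ← match
try Right: <B|dirty|dirty>
try  Suck: <B|dirty|clean>

Left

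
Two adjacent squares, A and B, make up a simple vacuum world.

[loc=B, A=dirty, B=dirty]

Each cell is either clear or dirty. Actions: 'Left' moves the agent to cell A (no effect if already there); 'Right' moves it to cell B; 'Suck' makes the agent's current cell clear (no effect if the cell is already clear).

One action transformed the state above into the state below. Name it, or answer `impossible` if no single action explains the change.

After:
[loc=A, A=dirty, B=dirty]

try  Left: <A|dirty|dirty>  ← match
try Right: <B|dirty|dirty>
try  Suck: <B|dirty|clear>

Left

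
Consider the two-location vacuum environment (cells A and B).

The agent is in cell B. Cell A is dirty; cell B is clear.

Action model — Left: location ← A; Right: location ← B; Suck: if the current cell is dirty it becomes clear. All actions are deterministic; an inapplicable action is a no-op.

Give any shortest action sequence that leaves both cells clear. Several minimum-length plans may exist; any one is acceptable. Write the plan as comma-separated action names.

Left, Suck

[1] after Left: <A|dirty|clear>
[2] after Suck: <A|clear|clear>
min 2: go A then Suck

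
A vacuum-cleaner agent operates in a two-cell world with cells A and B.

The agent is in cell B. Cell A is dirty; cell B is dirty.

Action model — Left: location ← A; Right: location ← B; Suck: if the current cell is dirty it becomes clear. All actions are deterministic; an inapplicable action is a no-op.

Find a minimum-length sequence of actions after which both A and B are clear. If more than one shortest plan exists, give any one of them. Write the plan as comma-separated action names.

Suck, Left, Suck

[1] after Suck: in B — A dirty, B clear
[2] after Left: in A — A dirty, B clear
[3] after Suck: in A — A clear, B clear
min 3: Suck B + move + Suck A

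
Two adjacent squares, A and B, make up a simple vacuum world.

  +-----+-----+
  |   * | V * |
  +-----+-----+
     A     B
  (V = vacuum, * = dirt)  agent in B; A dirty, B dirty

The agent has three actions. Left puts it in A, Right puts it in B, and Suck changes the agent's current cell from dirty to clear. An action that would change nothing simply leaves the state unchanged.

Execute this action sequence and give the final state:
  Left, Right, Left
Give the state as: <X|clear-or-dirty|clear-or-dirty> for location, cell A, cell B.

step 1/3 (Left): <A|dirty|dirty>
step 2/3 (Right): <B|dirty|dirty>
step 3/3 (Left): <A|dirty|dirty>

<A|dirty|dirty>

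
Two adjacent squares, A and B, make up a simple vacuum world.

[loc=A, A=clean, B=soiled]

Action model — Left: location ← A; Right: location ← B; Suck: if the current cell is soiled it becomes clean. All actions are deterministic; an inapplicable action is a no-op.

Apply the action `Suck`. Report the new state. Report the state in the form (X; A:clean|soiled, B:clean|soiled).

(A; A:clean, B:soiled)

start: (A; A:clean, B:soiled)
step 1/1 (Suck): (A; A:clean, B:soiled)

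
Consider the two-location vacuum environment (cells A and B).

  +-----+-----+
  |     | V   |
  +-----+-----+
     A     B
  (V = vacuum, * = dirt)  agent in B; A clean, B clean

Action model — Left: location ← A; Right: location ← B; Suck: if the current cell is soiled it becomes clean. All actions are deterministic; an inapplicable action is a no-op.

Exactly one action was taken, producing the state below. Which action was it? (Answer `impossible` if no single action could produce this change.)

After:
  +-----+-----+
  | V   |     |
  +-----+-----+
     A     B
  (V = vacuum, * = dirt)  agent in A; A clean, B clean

try  Left: <A|clean|clean>  ← match
try Right: <B|clean|clean>
try  Suck: <B|clean|clean>

Left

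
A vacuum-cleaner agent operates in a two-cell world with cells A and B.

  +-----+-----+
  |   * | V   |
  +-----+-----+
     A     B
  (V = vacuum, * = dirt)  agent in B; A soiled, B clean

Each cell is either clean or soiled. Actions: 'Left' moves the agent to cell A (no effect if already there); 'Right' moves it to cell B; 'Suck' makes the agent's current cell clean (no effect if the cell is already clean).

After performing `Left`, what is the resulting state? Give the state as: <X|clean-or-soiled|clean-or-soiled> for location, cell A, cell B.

<A|soiled|clean>

start: <B|soiled|clean>
t=1 Left ⇒ <A|soiled|clean>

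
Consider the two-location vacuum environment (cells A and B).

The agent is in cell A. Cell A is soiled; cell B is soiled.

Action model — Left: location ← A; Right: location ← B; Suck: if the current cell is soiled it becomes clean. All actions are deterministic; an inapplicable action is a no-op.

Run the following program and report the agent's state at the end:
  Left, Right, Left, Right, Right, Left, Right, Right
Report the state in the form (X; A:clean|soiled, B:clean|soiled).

1) do Left; now (A; A:soiled, B:soiled)
2) do Right; now (B; A:soiled, B:soiled)
3) do Left; now (A; A:soiled, B:soiled)
4) do Right; now (B; A:soiled, B:soiled)
5) do Right; now (B; A:soiled, B:soiled)
6) do Left; now (A; A:soiled, B:soiled)
7) do Right; now (B; A:soiled, B:soiled)
8) do Right; now (B; A:soiled, B:soiled)

(B; A:soiled, B:soiled)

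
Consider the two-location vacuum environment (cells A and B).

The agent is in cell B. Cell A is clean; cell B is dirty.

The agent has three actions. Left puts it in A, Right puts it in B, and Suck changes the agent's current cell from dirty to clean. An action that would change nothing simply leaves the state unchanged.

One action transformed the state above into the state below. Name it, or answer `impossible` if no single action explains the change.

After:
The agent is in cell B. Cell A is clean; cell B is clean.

try  Left: in A — A clean, B dirty
try Right: in B — A clean, B dirty
try  Suck: in B — A clean, B clean  ← match

Suck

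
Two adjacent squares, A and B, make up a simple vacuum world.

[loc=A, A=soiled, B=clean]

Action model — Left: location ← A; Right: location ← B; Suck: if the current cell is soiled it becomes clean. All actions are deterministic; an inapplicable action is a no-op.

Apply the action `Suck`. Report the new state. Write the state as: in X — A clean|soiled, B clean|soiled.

start: in A — A soiled, B clean
1. Suck → in A — A clean, B clean

in A — A clean, B clean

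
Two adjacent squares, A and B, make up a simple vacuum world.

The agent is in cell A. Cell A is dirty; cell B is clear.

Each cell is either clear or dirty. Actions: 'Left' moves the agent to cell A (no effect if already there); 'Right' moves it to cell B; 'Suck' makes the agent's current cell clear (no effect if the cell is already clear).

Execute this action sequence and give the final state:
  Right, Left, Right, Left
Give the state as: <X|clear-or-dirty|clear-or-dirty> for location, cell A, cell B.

<A|dirty|clear>

1) do Right; now <B|dirty|clear>
2) do Left; now <A|dirty|clear>
3) do Right; now <B|dirty|clear>
4) do Left; now <A|dirty|clear>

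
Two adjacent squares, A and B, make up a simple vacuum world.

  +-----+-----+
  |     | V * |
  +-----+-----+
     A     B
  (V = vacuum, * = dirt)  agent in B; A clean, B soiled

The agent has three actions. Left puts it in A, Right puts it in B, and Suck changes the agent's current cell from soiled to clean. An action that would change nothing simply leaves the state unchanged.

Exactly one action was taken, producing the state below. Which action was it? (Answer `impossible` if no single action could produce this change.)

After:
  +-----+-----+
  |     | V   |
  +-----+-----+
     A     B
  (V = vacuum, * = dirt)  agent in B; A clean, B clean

Suck

try  Left: (A; A:clean, B:soiled)
try Right: (B; A:clean, B:soiled)
try  Suck: (B; A:clean, B:clean)  ← match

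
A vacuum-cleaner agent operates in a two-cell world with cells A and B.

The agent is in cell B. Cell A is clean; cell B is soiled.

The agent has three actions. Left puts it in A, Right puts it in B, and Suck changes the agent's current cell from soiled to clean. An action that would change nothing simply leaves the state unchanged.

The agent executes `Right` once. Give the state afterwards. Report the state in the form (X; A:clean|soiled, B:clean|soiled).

(B; A:clean, B:soiled)

start: (B; A:clean, B:soiled)
t=1 Right ⇒ (B; A:clean, B:soiled)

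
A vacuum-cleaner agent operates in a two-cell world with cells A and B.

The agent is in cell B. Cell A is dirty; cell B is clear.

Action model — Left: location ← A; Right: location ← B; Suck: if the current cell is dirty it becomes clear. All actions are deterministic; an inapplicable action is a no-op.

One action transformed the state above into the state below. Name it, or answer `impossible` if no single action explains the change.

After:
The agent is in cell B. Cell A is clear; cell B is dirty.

impossible

try  Left: in A — A dirty, B clear
try Right: in B — A dirty, B clear
try  Suck: in B — A dirty, B clear
no single action produces the after-state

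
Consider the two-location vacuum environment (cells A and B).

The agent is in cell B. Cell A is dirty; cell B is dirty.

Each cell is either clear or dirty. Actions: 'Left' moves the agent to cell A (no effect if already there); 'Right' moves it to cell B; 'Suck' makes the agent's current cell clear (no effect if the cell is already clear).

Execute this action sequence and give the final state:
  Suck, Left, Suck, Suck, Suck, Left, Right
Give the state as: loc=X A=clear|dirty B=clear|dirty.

step 1/7 (Suck): loc=B A=dirty B=clear
step 2/7 (Left): loc=A A=dirty B=clear
step 3/7 (Suck): loc=A A=clear B=clear
step 4/7 (Suck): loc=A A=clear B=clear
step 5/7 (Suck): loc=A A=clear B=clear
step 6/7 (Left): loc=A A=clear B=clear
step 7/7 (Right): loc=B A=clear B=clear

loc=B A=clear B=clear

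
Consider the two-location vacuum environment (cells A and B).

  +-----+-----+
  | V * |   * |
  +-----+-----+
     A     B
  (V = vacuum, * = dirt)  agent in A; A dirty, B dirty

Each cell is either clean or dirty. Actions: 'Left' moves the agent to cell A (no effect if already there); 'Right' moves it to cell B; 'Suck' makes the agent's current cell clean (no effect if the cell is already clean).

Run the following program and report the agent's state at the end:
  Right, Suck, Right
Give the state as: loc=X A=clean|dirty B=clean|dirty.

Right (#1): loc=B A=dirty B=dirty
Suck (#2): loc=B A=dirty B=clean
Right (#3): loc=B A=dirty B=clean

loc=B A=dirty B=clean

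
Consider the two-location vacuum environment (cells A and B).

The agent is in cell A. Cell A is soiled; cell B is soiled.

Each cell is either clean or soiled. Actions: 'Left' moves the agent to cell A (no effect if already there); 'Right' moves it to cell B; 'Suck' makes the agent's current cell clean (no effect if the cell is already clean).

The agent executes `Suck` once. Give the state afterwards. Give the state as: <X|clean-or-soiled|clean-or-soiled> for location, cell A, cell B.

<A|clean|soiled>

start: <A|soiled|soiled>
step 1/1 (Suck): <A|clean|soiled>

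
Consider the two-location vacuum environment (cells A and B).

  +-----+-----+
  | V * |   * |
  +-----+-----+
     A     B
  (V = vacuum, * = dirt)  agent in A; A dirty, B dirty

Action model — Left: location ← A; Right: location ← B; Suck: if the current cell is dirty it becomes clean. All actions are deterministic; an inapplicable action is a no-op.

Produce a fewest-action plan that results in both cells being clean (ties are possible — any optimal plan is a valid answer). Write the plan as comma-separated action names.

Suck (#1): (A; A:clean, B:dirty)
Right (#2): (B; A:clean, B:dirty)
Suck (#3): (B; A:clean, B:clean)
min 3: Suck A + move + Suck B

Suck, Right, Suck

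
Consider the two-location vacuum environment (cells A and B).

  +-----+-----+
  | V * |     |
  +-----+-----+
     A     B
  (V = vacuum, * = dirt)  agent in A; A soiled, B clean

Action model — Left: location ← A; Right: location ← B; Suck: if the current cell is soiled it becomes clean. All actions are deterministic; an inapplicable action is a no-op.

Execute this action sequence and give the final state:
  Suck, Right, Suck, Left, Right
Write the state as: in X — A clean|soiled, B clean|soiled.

in B — A clean, B clean

t=1 Suck ⇒ in A — A clean, B clean
t=2 Right ⇒ in B — A clean, B clean
t=3 Suck ⇒ in B — A clean, B clean
t=4 Left ⇒ in A — A clean, B clean
t=5 Right ⇒ in B — A clean, B clean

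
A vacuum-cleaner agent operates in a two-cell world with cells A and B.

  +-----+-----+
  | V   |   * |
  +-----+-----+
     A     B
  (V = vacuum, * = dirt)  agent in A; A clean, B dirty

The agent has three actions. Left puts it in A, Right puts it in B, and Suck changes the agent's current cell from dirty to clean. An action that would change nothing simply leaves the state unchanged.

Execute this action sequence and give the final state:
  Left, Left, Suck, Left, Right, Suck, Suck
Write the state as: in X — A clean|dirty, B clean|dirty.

in B — A clean, B clean

[1] after Left: in A — A clean, B dirty
[2] after Left: in A — A clean, B dirty
[3] after Suck: in A — A clean, B dirty
[4] after Left: in A — A clean, B dirty
[5] after Right: in B — A clean, B dirty
[6] after Suck: in B — A clean, B clean
[7] after Suck: in B — A clean, B clean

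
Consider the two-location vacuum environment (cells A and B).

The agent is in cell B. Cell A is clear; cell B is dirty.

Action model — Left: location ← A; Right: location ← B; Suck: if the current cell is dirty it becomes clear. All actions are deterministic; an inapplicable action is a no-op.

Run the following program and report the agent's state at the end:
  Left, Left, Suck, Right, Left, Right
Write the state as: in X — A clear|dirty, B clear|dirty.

in B — A clear, B dirty

1) do Left; now in A — A clear, B dirty
2) do Left; now in A — A clear, B dirty
3) do Suck; now in A — A clear, B dirty
4) do Right; now in B — A clear, B dirty
5) do Left; now in A — A clear, B dirty
6) do Right; now in B — A clear, B dirty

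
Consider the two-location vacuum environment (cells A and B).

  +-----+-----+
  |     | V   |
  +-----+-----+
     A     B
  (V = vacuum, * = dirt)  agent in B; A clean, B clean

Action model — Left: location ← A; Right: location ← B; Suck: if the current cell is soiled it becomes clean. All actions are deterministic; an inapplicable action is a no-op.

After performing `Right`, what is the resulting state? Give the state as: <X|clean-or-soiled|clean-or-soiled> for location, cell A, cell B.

start: <B|clean|clean>
Right (#1): <B|clean|clean>

<B|clean|clean>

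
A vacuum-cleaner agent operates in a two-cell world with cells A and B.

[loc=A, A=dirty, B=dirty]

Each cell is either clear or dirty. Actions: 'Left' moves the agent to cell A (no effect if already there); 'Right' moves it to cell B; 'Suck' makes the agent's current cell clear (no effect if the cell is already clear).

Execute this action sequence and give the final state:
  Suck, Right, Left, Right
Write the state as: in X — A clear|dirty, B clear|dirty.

in B — A clear, B dirty

Suck (#1): in A — A clear, B dirty
Right (#2): in B — A clear, B dirty
Left (#3): in A — A clear, B dirty
Right (#4): in B — A clear, B dirty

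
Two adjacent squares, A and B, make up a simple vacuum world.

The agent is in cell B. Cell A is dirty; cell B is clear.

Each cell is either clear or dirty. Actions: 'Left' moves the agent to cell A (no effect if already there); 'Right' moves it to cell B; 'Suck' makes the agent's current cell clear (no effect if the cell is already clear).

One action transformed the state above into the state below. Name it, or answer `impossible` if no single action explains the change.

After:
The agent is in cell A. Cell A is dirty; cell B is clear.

try  Left: <A|dirty|clear>  ← match
try Right: <B|dirty|clear>
try  Suck: <B|dirty|clear>

Left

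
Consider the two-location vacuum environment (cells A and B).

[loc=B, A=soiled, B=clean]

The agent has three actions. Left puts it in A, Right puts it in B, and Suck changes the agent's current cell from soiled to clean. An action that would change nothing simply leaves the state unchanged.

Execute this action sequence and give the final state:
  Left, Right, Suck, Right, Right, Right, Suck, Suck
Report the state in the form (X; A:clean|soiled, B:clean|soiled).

(B; A:soiled, B:clean)

1. Left → (A; A:soiled, B:clean)
2. Right → (B; A:soiled, B:clean)
3. Suck → (B; A:soiled, B:clean)
4. Right → (B; A:soiled, B:clean)
5. Right → (B; A:soiled, B:clean)
6. Right → (B; A:soiled, B:clean)
7. Suck → (B; A:soiled, B:clean)
8. Suck → (B; A:soiled, B:clean)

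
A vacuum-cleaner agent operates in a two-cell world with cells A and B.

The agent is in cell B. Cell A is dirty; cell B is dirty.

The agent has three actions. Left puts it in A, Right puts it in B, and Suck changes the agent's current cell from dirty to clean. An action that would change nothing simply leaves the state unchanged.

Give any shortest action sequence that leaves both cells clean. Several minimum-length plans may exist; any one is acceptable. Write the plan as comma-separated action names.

1. Suck → in B — A dirty, B clean
2. Left → in A — A dirty, B clean
3. Suck → in A — A clean, B clean
min 3: Suck B + move + Suck A

Suck, Left, Suck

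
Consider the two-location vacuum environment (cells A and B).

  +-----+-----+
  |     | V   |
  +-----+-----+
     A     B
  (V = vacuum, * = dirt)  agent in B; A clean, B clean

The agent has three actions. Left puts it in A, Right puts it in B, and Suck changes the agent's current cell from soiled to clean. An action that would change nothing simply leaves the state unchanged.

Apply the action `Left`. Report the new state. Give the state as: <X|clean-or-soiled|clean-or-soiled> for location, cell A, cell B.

start: <B|clean|clean>
step 1/1 (Left): <A|clean|clean>

<A|clean|clean>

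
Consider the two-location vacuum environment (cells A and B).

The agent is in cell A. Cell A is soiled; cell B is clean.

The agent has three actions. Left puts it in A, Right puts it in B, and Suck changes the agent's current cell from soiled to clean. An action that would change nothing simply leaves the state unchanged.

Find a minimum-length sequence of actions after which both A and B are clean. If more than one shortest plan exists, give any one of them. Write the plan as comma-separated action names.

Suck

1) do Suck; now in A — A clean, B clean
min 1: A is soiled, one Suck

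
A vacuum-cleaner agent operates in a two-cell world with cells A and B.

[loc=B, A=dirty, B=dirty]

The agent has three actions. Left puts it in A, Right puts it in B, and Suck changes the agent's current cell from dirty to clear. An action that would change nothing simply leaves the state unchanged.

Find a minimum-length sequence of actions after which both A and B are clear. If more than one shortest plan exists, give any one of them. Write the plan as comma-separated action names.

Suck, Left, Suck

Suck (#1): (B; A:dirty, B:clear)
Left (#2): (A; A:dirty, B:clear)
Suck (#3): (A; A:clear, B:clear)
min 3: Suck B + move + Suck A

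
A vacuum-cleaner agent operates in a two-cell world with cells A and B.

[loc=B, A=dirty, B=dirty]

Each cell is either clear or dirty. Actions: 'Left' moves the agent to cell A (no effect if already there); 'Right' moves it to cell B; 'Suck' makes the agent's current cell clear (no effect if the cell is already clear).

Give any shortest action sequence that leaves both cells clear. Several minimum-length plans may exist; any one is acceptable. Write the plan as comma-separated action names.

Suck, Left, Suck

t=1 Suck ⇒ loc=B A=dirty B=clear
t=2 Left ⇒ loc=A A=dirty B=clear
t=3 Suck ⇒ loc=A A=clear B=clear
min 3: Suck B + move + Suck A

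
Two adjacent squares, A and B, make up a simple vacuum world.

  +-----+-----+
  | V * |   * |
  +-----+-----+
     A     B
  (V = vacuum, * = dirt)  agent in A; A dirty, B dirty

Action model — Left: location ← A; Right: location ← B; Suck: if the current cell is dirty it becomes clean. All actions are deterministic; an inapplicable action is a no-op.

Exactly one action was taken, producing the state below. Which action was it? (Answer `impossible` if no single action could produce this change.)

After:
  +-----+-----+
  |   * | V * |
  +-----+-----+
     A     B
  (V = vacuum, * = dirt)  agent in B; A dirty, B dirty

Right

try  Left: in A — A dirty, B dirty
try Right: in B — A dirty, B dirty  ← match
try  Suck: in A — A clean, B dirty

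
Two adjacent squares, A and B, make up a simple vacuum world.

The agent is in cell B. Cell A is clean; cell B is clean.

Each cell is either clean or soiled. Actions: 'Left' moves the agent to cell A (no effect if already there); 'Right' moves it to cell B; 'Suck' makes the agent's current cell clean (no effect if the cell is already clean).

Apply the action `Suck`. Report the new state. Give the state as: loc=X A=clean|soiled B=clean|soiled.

loc=B A=clean B=clean

start: loc=B A=clean B=clean
t=1 Suck ⇒ loc=B A=clean B=clean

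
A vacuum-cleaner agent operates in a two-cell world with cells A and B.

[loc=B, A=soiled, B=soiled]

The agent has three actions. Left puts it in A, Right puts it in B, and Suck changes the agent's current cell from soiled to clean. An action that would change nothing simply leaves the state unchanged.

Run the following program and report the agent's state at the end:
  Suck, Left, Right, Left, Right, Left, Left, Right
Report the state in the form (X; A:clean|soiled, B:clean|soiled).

(B; A:soiled, B:clean)

[1] after Suck: (B; A:soiled, B:clean)
[2] after Left: (A; A:soiled, B:clean)
[3] after Right: (B; A:soiled, B:clean)
[4] after Left: (A; A:soiled, B:clean)
[5] after Right: (B; A:soiled, B:clean)
[6] after Left: (A; A:soiled, B:clean)
[7] after Left: (A; A:soiled, B:clean)
[8] after Right: (B; A:soiled, B:clean)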